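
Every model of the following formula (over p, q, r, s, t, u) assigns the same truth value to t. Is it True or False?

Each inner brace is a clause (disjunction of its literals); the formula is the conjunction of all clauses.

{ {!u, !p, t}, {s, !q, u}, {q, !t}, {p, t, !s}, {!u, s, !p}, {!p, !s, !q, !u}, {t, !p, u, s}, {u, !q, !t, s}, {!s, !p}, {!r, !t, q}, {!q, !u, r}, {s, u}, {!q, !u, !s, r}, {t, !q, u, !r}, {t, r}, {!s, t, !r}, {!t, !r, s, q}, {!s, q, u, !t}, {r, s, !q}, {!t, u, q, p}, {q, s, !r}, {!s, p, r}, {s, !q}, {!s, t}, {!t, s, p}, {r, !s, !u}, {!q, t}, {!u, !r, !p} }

Suppose t = false.
(r) alone gives r = true.
(!s) alone gives s = false.
(u) alone gives u = true.
(!p) alone gives p = false.
(q) alone gives q = true.
That conflicts with the unit clause (!q).
So every satisfying assignment has t = True.

True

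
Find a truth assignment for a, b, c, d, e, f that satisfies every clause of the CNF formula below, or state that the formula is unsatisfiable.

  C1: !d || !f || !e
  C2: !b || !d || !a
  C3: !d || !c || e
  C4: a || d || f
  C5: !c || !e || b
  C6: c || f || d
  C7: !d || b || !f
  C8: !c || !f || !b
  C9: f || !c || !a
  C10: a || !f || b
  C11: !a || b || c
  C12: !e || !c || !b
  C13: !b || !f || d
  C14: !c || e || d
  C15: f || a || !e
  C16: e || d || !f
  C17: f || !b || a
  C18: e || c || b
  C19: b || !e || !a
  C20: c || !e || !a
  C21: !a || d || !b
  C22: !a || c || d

a: false, b: true, c: false, d: true, e: false, f: true

Try d = true.
Try f = true.
Unit clause (!e) forces e = false.
Unit clause (!c) forces c = false.
Unit clause (b) forces b = true.
Unit clause (!a) forces a = false.
Every clause now holds.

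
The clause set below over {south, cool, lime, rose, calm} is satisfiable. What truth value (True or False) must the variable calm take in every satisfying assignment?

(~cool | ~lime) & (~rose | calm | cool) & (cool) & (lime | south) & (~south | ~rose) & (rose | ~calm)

Suppose calm = 1.
The clause (cool) is unit, so cool = 1.
The clause (~lime) is unit, so lime = 0.
The clause (south) is unit, so south = 1.
The clause (~rose) is unit, so rose = 0.
Now (rose) is unsatisfied and unit — conflict.
So every satisfying assignment has calm = False.

False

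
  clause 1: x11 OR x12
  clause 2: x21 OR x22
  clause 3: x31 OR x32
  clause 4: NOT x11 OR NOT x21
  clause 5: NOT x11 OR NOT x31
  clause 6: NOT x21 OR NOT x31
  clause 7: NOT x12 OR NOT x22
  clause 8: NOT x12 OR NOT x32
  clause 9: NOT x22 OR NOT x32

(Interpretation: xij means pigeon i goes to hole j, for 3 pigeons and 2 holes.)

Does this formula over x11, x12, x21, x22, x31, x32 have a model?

Suppose x11 = true.
(NOT x21) alone gives x21 = false.
(x22) alone gives x22 = true.
(NOT x31) alone gives x31 = false.
(x32) alone gives x32 = true.
But (NOT x32) is also a unit clause — contradiction.
So x11 must be the other value — set x11 = false.
(x12) alone gives x12 = true.
(NOT x22) alone gives x22 = false.
(x21) alone gives x21 = true.
(NOT x31) alone gives x31 = false.
(x32) alone gives x32 = true.
But (NOT x32) is also a unit clause — contradiction.
Either choice for x11 ends in contradiction.
No assignment satisfies every clause.

No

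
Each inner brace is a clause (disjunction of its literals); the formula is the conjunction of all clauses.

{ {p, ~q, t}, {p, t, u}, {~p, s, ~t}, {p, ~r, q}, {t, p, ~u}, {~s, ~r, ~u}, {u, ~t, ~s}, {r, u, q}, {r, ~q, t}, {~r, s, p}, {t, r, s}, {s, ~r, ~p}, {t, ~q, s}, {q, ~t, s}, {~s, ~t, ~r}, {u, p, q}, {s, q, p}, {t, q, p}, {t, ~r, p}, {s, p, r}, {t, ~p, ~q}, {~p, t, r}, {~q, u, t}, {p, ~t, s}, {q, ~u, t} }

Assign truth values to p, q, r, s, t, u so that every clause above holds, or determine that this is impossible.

Try p = 1.
Try s = 1.
Try r = 0.
From the singleton clause (t), t = 1.
From the singleton clause (u), u = 1.
All clauses hold; q can take either value.

p ↦ 1; q ↦ 0; r ↦ 0; s ↦ 1; t ↦ 1; u ↦ 1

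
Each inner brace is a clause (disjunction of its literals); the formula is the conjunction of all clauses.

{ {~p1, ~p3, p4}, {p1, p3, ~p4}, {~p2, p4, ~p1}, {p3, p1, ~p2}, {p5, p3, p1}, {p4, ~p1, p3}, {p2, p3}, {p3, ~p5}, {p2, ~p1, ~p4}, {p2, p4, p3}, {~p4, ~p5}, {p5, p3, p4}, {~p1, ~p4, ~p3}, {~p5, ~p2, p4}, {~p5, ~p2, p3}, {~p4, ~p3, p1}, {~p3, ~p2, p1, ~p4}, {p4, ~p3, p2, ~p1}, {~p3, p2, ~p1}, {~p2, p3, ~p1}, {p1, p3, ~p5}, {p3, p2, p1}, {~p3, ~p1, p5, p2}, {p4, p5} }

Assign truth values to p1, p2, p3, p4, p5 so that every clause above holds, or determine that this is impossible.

p1 ↦ 0,  p2 ↦ 0,  p3 ↦ 1,  p4 ↦ 0,  p5 ↦ 1

Case p2 = 0:
The clause (p3) is unit, so p3 = 1.
The clause (~p1) is unit, so p1 = 0.
The clause (~p4) is unit, so p4 = 0.
The clause (p5) is unit, so p5 = 1.
This assignment satisfies each clause.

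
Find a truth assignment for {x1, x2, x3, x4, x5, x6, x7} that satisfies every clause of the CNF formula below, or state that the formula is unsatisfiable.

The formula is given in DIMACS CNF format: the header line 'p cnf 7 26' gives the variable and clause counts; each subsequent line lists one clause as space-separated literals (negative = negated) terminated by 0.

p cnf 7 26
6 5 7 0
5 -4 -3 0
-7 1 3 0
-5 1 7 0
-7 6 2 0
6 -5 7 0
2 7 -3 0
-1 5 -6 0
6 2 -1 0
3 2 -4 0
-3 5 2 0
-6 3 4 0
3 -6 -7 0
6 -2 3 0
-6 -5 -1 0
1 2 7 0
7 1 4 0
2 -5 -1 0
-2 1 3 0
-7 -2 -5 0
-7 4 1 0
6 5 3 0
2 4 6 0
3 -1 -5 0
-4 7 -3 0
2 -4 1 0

x1=True,  x2=True,  x3=True,  x4=False,  x5=False,  x6=False,  x7=True

Try x6 = False.
Try x5 = False.
Unit clause (x7) forces x7 = True.
Unit clause (x2) forces x2 = True.
Unit clause (x3) forces x3 = True.
Unit clause (¬x4) forces x4 = False.
Unit clause (x1) forces x1 = True.
This assignment satisfies each clause.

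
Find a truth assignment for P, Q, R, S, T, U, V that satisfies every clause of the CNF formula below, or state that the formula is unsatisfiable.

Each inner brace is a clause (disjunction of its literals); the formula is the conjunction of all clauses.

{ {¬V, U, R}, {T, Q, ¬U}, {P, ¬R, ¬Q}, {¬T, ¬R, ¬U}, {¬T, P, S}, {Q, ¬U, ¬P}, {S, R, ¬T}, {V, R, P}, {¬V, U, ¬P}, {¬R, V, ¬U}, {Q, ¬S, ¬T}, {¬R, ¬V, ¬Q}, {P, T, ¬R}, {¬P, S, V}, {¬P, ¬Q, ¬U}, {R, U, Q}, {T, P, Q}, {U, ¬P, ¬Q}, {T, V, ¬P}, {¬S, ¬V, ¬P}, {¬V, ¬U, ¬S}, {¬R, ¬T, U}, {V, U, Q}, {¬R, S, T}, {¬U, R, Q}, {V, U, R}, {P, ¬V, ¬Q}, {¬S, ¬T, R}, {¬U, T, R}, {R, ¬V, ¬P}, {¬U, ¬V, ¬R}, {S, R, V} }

Case V = False:
Case R = True:
Unit clause (¬U) forces U = False.
Unit clause (¬T) forces T = False.
Unit clause (P) forces P = True.
Now (¬P) is unsatisfied and unit — conflict.
Backtrack on R: now try R = False.
Unit clause (P) forces P = True.
Unit clause (S) forces S = True.
Unit clause (T) forces T = True.
Now (¬T) is unsatisfied and unit — conflict.
Either choice for R ends in contradiction.
Backtrack on V: now try V = True.
Case U = True:
Unit clause (¬S) forces S = False.
Unit clause (¬R) forces R = False.
Unit clause (¬T) forces T = False.
Now (T) is unsatisfied and unit — conflict.
Backtrack on U: now try U = False.
Unit clause (R) forces R = True.
Unit clause (¬P) forces P = False.
Unit clause (¬Q) forces Q = False.
Unit clause (T) forces T = True.
Now (¬T) is unsatisfied and unit — conflict.
Either choice for U ends in contradiction.
Either choice for V ends in contradiction.

UNSATISFIABLE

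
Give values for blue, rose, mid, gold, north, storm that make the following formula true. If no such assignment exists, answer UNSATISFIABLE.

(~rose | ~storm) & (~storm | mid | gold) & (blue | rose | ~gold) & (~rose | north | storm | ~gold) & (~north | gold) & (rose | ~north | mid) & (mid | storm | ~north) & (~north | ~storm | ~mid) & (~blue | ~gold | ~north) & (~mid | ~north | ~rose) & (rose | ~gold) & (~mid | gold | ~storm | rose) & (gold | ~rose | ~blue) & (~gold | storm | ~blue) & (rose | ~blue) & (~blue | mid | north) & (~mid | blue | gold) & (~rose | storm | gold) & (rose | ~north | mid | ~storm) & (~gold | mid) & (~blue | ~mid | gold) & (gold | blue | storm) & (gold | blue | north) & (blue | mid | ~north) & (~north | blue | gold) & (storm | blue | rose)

Suppose rose = 0.
Unit clause (~gold) forces gold = 0.
Unit clause (~north) forces north = 0.
Unit clause (~blue) forces blue = 0.
But (blue) is also a unit clause — contradiction.
Backtrack on rose: now try rose = 1.
Unit clause (~storm) forces storm = 0.
Unit clause (gold) forces gold = 1.
Unit clause (north) forces north = 1.
Unit clause (mid) forces mid = 1.
But (~mid) is also a unit clause — contradiction.
Both values of rose lead to a conflict.

UNSATISFIABLE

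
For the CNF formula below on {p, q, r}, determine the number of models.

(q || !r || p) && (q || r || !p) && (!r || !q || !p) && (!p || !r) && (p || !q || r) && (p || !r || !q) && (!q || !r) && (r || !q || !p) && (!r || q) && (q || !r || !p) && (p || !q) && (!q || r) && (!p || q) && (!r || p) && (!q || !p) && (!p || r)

1

There are 2^3 = 8 truth assignments over (p, q, r).
Split on p. With p = true, the clauses containing p are satisfied and !p drops from the rest; 0 of the 2^2 = 4 assignments to the other variables satisfy what remains.
With p = false, by the same count on the reduced clause set, 1 assignment works.
Total: 0 + 1 = 1.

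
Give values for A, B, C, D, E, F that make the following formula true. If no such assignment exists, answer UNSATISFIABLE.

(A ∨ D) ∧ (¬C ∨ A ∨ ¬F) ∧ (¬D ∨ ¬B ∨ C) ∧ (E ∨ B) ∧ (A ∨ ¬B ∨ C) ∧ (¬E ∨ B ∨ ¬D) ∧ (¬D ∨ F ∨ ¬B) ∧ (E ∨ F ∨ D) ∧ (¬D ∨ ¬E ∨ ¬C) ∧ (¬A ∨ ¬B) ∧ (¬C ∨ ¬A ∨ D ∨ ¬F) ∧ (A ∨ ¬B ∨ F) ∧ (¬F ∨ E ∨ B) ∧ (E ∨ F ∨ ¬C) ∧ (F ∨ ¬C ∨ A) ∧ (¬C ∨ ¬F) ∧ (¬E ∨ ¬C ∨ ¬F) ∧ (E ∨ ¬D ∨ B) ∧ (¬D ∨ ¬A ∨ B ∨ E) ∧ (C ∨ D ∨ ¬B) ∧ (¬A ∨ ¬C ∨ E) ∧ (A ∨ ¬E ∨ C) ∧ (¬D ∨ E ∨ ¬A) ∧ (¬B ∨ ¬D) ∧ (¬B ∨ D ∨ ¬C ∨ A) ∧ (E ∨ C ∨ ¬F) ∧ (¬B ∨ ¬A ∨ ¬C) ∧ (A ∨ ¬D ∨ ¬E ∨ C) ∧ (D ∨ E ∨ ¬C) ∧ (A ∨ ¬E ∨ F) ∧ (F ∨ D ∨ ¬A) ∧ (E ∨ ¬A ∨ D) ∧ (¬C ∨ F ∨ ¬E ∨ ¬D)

Case A = True:
(¬B) alone gives B = False.
(E) alone gives E = True.
(¬D) alone gives D = False.
(F) alone gives F = True.
(¬C) alone gives C = False.
This assignment satisfies each clause.

A ↦ True, B ↦ False, C ↦ False, D ↦ False, E ↦ True, F ↦ True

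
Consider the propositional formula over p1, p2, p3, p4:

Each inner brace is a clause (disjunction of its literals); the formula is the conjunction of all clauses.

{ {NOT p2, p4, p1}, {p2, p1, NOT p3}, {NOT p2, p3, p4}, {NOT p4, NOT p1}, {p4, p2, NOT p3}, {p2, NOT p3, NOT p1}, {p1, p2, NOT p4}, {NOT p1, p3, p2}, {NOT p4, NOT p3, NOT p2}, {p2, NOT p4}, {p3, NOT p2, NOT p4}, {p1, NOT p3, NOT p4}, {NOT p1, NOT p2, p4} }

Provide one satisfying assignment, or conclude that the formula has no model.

p1 ↦ false,  p2 ↦ false,  p3 ↦ false,  p4 ↦ false

Try p4 = false.
Try p2 = false.
From the singleton clause (NOT p3), p3 = false.
From the singleton clause (NOT p1), p1 = false.
This assignment satisfies each clause.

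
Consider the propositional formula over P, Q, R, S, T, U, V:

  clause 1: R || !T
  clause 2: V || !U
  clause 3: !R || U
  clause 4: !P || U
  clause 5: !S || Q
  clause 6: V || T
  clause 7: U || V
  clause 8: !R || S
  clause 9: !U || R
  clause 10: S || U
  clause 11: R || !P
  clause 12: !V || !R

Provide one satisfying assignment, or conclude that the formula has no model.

Branch on R: set R = false.
(!T) alone gives T = false.
(V) alone gives V = true.
(!U) alone gives U = false.
(!P) alone gives P = false.
(S) alone gives S = true.
(Q) alone gives Q = true.
All clauses are satisfied.

P: false,  Q: true,  R: false,  S: true,  T: false,  U: false,  V: true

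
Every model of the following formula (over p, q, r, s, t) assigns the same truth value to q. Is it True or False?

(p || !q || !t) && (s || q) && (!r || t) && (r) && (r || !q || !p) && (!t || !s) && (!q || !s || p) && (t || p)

True

Suppose q = false.
(s) alone gives s = true.
(r) alone gives r = true.
(t) alone gives t = true.
Now (!t) is unsatisfied and unit — conflict.
So every satisfying assignment has q = True.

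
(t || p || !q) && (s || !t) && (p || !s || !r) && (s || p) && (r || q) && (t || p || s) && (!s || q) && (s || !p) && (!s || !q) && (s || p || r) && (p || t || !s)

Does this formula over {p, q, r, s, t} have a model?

Suppose s = true.
Unit clause (q) forces q = true.
That conflicts with the unit clause (!q).
Backtrack on s: now try s = false.
Unit clause (!t) forces t = false.
Unit clause (p) forces p = true.
That conflicts with the unit clause (!p).
Both values of s lead to a conflict.
No assignment satisfies every clause.

Unsatisfiable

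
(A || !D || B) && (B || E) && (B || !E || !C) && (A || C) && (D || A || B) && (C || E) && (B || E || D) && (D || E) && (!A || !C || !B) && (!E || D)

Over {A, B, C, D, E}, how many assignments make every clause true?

There are 2^5 = 32 truth assignments over (A, B, C, D, E).
Split on E. With E = true, the clauses containing E are satisfied and !E drops from the rest; 3 of the 2^4 = 16 assignments to the other variables satisfy what remains.
With E = false, by the same count on the reduced clause set, 1 assignment works.
(One model: A=F, B=T, C=T, D=T, E=F.)
Total: 3 + 1 = 4.

4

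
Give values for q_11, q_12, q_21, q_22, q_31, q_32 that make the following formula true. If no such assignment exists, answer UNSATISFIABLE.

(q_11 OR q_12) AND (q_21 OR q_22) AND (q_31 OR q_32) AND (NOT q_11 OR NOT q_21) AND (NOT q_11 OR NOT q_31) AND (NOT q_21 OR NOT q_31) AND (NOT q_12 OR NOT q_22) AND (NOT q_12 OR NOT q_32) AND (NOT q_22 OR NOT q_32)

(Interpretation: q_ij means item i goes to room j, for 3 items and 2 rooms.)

Case q_11 = true:
From the singleton clause (NOT q_21), q_21 = false.
From the singleton clause (q_22), q_22 = true.
From the singleton clause (NOT q_31), q_31 = false.
From the singleton clause (q_32), q_32 = true.
That conflicts with the unit clause (NOT q_32).
Undo q_11 and try q_11 = false.
From the singleton clause (q_12), q_12 = true.
From the singleton clause (NOT q_22), q_22 = false.
From the singleton clause (q_21), q_21 = true.
From the singleton clause (NOT q_31), q_31 = false.
From the singleton clause (q_32), q_32 = true.
That conflicts with the unit clause (NOT q_32).
Neither q_11 = true nor q_11 = false works.

UNSATISFIABLE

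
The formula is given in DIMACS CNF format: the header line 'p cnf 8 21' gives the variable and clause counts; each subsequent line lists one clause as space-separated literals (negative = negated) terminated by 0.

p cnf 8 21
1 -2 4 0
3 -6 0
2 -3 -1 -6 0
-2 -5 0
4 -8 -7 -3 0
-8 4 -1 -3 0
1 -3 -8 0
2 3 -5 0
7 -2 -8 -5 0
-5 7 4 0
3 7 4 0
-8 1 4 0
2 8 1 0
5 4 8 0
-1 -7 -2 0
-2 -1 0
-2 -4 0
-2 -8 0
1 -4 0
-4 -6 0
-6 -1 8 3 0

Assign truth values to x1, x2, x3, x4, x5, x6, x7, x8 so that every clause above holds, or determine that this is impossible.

Suppose x3 = False.
The clause (¬x6) is unit, so x6 = False.
Suppose x2 = False.
The clause (¬x5) is unit, so x5 = False.
Suppose x7 = False.
The clause (x4) is unit, so x4 = True.
The clause (x1) is unit, so x1 = True.
Every clause is now satisfied; x8 is unconstrained.

x1: True,  x2: False,  x3: False,  x4: True,  x5: False,  x6: False,  x7: False,  x8: False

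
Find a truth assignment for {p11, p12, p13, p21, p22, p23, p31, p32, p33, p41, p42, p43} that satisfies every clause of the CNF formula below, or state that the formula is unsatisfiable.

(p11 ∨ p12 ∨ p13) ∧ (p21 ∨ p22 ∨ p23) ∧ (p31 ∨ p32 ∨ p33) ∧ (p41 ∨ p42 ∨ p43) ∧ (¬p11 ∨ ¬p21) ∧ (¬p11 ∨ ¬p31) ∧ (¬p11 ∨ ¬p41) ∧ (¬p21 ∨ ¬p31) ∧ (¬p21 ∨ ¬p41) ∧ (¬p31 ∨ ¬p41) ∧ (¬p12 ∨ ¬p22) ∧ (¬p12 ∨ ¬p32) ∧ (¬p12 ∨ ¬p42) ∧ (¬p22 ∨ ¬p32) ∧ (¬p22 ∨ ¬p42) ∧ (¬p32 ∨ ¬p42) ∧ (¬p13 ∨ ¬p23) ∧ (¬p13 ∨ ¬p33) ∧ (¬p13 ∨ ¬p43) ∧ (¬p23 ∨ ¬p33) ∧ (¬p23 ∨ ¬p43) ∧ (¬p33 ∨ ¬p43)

UNSATISFIABLE

Suppose p11 = False.
Suppose p12 = True.
Unit clause (¬p22) forces p22 = False.
Unit clause (¬p32) forces p32 = False.
Unit clause (¬p42) forces p42 = False.
Suppose p21 = True.
Unit clause (¬p31) forces p31 = False.
Unit clause (p33) forces p33 = True.
Unit clause (¬p41) forces p41 = False.
Unit clause (p43) forces p43 = True.
But (¬p43) is also a unit clause — contradiction.
So p21 must be the other value — set p21 = False.
Unit clause (p23) forces p23 = True.
Unit clause (¬p13) forces p13 = False.
Unit clause (¬p33) forces p33 = False.
Unit clause (p31) forces p31 = True.
Unit clause (¬p41) forces p41 = False.
Unit clause (p43) forces p43 = True.
But (¬p43) is also a unit clause — contradiction.
Both values of p21 lead to a conflict.
So p12 must be the other value — set p12 = False.
Unit clause (p13) forces p13 = True.
Unit clause (¬p23) forces p23 = False.
Unit clause (¬p33) forces p33 = False.
Unit clause (¬p43) forces p43 = False.
Suppose p21 = True.
Unit clause (¬p31) forces p31 = False.
Unit clause (p32) forces p32 = True.
Unit clause (¬p41) forces p41 = False.
Unit clause (p42) forces p42 = True.
But (¬p42) is also a unit clause — contradiction.
So p21 must be the other value — set p21 = False.
Unit clause (p22) forces p22 = True.
Unit clause (¬p32) forces p32 = False.
Unit clause (p31) forces p31 = True.
Unit clause (¬p41) forces p41 = False.
Unit clause (p42) forces p42 = True.
But (¬p42) is also a unit clause — contradiction.
Both values of p21 lead to a conflict.
Both values of p12 lead to a conflict.
So p11 must be the other value — set p11 = True.
Unit clause (¬p21) forces p21 = False.
Unit clause (¬p31) forces p31 = False.
Unit clause (¬p41) forces p41 = False.
Suppose p22 = True.
Unit clause (¬p12) forces p12 = False.
Unit clause (¬p32) forces p32 = False.
Unit clause (p33) forces p33 = True.
Unit clause (¬p42) forces p42 = False.
Unit clause (p43) forces p43 = True.
But (¬p43) is also a unit clause — contradiction.
So p22 must be the other value — set p22 = False.
Unit clause (p23) forces p23 = True.
Unit clause (¬p13) forces p13 = False.
Unit clause (¬p33) forces p33 = False.
Unit clause (p32) forces p32 = True.
Unit clause (¬p12) forces p12 = False.
Unit clause (¬p42) forces p42 = False.
Unit clause (p43) forces p43 = True.
But (¬p43) is also a unit clause — contradiction.
Both values of p22 lead to a conflict.
Both values of p11 lead to a conflict.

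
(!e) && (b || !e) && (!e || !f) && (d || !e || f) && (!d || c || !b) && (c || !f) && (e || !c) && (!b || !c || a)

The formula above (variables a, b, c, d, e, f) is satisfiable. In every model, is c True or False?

False

Suppose c = true.
The clause (!e) is unit, so e = false.
That conflicts with the unit clause (e).
So every satisfying assignment has c = False.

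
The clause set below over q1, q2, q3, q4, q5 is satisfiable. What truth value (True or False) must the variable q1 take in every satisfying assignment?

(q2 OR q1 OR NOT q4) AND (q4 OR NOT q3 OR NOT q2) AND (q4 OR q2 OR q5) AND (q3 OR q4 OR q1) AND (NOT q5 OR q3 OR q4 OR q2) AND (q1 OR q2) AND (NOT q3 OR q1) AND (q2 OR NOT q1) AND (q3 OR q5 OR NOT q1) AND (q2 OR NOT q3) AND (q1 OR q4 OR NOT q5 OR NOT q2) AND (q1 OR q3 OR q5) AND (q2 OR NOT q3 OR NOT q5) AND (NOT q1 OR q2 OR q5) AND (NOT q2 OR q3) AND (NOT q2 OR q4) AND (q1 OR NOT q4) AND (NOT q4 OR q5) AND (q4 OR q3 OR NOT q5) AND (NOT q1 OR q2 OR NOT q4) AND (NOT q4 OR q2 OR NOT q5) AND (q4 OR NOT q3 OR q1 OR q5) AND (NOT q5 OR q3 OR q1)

Suppose q1 = false.
The clause (q2) is unit, so q2 = true.
The clause (NOT q3) is unit, so q3 = false.
But (q3) is also a unit clause — contradiction.
So every satisfying assignment has q1 = True.

True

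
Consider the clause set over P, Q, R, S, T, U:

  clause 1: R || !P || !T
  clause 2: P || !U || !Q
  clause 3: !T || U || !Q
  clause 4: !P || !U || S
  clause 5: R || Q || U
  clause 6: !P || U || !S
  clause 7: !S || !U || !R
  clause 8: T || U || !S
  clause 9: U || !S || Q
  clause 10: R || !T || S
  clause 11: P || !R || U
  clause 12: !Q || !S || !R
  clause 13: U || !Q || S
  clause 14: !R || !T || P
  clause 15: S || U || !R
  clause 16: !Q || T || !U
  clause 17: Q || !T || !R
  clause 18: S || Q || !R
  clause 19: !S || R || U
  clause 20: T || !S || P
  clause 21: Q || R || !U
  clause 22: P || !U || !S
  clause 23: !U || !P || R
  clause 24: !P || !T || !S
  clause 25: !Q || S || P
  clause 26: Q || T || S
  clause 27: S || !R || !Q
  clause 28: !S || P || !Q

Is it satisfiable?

Branch on R: set R = true.
Branch on S: set S = false.
The clause (U) is unit, so U = true.
The clause (!P) is unit, so P = false.
The clause (!Q) is unit, so Q = false.
That conflicts with the unit clause (Q).
Backtrack on S: now try S = true.
The clause (!U) is unit, so U = false.
The clause (!P) is unit, so P = false.
That conflicts with the unit clause (P).
Both values of S lead to a conflict.
Backtrack on R: now try R = false.
Branch on P: set P = false.
Branch on U: set U = false.
The clause (Q) is unit, so Q = true.
The clause (!T) is unit, so T = false.
The clause (!S) is unit, so S = false.
That conflicts with the unit clause (S).
Backtrack on U: now try U = true.
The clause (!Q) is unit, so Q = false.
That conflicts with the unit clause (Q).
Both values of U lead to a conflict.
Backtrack on P: now try P = true.
The clause (!T) is unit, so T = false.
The clause (!U) is unit, so U = false.
The clause (Q) is unit, so Q = true.
The clause (!S) is unit, so S = false.
That conflicts with the unit clause (S).
Both values of P lead to a conflict.
Both values of R lead to a conflict.
No assignment satisfies every clause.

No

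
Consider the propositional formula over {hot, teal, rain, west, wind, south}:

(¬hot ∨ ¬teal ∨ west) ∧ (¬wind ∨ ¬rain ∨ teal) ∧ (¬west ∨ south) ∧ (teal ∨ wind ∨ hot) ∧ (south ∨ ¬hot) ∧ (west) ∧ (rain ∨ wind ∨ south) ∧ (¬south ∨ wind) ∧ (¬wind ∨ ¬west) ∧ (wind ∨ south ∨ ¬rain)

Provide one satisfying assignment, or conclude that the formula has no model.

From the singleton clause (west), west = True.
From the singleton clause (south), south = True.
From the singleton clause (wind), wind = True.
That conflicts with the unit clause (¬wind).

UNSATISFIABLE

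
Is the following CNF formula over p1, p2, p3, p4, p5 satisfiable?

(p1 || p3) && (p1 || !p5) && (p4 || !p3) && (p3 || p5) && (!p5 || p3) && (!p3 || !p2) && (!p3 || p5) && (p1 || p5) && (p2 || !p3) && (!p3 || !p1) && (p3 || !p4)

Case p1 = true:
(!p3) alone gives p3 = false.
(p5) alone gives p5 = true.
That conflicts with the unit clause (!p5).
Undo p1 and try p1 = false.
(p3) alone gives p3 = true.
(!p5) alone gives p5 = false.
That conflicts with the unit clause (p5).
Both values of p1 lead to a conflict.
No assignment satisfies every clause.

Unsatisfiable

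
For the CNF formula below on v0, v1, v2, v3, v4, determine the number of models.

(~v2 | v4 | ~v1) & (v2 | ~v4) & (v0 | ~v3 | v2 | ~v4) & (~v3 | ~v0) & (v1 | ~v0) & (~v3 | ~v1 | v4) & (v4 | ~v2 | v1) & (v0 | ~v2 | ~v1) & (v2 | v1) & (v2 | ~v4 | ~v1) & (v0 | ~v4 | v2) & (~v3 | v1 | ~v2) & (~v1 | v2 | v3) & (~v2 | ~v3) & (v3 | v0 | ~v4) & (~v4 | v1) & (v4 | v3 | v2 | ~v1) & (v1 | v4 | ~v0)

There are 2^5 = 32 truth assignments over (v0, v1, v2, v3, v4).
Split on v2. With v2 = 1, the clauses containing v2 are satisfied and ~v2 drops from the rest; 1 of the 2^4 = 16 assignments to the other variables satisfy what remains.
With v2 = 0, by the same count on the reduced clause set, 0 assignments work.
(One model: v0=T, v1=T, v2=T, v3=F, v4=T.)
Total: 1 + 0 = 1.

1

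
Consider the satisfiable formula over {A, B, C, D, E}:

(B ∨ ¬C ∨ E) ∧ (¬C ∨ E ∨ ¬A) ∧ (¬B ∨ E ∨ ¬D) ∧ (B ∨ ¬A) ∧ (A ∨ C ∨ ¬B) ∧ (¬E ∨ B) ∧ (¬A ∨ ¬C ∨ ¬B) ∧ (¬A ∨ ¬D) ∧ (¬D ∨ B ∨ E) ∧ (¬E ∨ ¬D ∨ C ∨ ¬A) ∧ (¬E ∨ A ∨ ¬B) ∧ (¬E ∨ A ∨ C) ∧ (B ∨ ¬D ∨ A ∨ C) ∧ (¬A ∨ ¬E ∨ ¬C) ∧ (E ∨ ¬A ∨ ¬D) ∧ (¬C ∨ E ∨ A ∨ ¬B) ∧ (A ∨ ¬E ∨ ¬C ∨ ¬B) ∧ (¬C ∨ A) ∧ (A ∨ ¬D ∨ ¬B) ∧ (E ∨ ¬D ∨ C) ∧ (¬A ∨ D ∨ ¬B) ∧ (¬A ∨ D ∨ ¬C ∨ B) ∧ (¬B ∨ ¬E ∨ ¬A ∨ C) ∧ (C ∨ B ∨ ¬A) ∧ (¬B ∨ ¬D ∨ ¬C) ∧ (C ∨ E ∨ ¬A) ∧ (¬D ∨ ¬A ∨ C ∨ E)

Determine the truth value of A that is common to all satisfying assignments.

False

Suppose A = True.
(B) alone gives B = True.
(¬C) alone gives C = False.
(¬D) alone gives D = False.
Now (D) is unsatisfied and unit — conflict.
So every satisfying assignment has A = False.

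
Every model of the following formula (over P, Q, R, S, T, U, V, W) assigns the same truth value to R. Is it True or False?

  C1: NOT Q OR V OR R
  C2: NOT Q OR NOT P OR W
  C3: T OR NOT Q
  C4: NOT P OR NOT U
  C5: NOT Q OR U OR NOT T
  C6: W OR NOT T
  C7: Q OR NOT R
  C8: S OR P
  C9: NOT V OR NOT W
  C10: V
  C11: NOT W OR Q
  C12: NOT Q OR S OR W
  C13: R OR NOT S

False

Suppose R = true.
Unit clause (Q) forces Q = true.
Unit clause (T) forces T = true.
Unit clause (U) forces U = true.
Unit clause (NOT P) forces P = false.
Unit clause (W) forces W = true.
Unit clause (S) forces S = true.
Unit clause (NOT V) forces V = false.
Now (V) is unsatisfied and unit — conflict.
So every satisfying assignment has R = False.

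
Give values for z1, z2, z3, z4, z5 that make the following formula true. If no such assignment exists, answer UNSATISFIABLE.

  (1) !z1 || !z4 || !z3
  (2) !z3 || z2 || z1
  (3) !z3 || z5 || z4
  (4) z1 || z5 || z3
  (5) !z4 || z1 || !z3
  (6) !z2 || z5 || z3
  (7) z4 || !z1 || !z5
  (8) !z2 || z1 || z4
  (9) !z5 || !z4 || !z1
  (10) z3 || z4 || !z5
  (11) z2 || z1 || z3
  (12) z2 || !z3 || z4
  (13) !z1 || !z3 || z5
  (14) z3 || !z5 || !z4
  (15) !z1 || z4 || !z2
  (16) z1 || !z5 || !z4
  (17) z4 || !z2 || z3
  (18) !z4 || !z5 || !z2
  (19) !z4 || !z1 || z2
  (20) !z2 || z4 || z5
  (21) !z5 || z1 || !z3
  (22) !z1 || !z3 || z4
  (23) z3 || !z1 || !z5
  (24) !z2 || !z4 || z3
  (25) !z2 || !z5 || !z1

Suppose z1 = true.
Suppose z4 = false.
(!z5) alone gives z5 = false.
(!z3) alone gives z3 = false.
(!z2) alone gives z2 = false.
This assignment satisfies each clause.

z1=true,  z2=false,  z3=false,  z4=false,  z5=false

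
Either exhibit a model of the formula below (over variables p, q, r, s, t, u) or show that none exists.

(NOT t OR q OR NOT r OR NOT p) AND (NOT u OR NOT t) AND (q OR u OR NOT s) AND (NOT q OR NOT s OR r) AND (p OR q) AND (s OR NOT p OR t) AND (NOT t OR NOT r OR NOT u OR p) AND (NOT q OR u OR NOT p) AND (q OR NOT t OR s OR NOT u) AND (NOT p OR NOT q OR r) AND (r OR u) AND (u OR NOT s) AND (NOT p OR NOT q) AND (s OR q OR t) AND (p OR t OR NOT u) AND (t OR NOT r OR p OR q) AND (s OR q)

Try u = true.
The clause (NOT t) is unit, so t = false.
The clause (p) is unit, so p = true.
The clause (s) is unit, so s = true.
The clause (NOT q) is unit, so q = false.
Every clause is now satisfied; r is unconstrained.

p ↦ true, q ↦ false, r ↦ false, s ↦ true, t ↦ false, u ↦ true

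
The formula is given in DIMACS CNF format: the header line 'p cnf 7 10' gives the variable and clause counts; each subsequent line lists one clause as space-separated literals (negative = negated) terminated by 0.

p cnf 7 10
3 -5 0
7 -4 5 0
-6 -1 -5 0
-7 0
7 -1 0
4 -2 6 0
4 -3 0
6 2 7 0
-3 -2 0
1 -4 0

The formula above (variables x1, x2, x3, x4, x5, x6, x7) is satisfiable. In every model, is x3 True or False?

False

Suppose x3 = True.
From the singleton clause (¬x7), x7 = False.
From the singleton clause (¬x1), x1 = False.
From the singleton clause (x4), x4 = True.
But (¬x4) is also a unit clause — contradiction.
So every satisfying assignment has x3 = False.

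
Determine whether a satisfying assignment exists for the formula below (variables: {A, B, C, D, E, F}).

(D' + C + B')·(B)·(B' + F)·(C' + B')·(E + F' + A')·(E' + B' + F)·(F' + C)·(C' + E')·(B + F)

No, unsatisfiable

From the singleton clause (B), B = 1.
From the singleton clause (F), F = 1.
From the singleton clause (C'), C = 0.
But (C) is also a unit clause — contradiction.
No assignment satisfies every clause.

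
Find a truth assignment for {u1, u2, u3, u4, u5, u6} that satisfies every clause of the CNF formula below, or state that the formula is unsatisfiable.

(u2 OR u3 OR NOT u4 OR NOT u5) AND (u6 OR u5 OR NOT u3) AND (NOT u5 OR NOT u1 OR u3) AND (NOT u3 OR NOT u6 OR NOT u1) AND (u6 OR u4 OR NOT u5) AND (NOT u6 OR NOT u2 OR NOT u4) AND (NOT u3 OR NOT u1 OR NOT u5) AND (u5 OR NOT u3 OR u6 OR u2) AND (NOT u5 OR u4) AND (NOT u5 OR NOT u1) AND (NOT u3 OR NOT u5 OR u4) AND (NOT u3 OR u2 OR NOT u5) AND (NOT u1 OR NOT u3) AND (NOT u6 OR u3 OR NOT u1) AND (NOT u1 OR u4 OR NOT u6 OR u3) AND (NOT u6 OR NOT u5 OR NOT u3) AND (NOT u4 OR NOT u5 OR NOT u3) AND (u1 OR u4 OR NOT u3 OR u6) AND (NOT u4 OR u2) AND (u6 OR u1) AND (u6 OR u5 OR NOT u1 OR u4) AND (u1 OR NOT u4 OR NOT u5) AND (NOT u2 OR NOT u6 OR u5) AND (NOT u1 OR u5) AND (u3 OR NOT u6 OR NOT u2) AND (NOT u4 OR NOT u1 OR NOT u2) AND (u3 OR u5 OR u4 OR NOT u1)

u1=false; u2=false; u3=false; u4=false; u5=false; u6=true

Suppose u5 = false.
Unit clause (NOT u1) forces u1 = false.
Unit clause (u6) forces u6 = true.
Unit clause (NOT u2) forces u2 = false.
Unit clause (NOT u4) forces u4 = false.
All clauses hold; u3 can take either value.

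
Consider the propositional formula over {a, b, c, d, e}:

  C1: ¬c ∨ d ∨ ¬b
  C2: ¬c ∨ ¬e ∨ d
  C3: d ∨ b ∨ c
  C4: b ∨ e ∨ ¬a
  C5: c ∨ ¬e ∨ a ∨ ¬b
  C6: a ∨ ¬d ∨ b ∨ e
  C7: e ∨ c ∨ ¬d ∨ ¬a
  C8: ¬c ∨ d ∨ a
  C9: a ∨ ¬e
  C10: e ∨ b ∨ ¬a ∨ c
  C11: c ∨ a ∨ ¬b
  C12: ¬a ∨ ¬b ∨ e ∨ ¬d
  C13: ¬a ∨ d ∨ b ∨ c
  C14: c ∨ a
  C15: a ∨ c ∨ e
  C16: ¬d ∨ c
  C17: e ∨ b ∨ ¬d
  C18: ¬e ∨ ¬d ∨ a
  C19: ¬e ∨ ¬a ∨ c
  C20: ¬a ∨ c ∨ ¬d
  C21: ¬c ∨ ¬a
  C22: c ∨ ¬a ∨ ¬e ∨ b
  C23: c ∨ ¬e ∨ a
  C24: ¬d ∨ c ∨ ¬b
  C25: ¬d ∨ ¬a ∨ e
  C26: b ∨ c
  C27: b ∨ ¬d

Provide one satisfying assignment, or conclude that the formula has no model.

a: True; b: True; c: False; d: False; e: False

Case a = True:
The clause (¬c) is unit, so c = False.
The clause (¬d) is unit, so d = False.
The clause (b) is unit, so b = True.
The clause (¬e) is unit, so e = False.
This assignment satisfies each clause.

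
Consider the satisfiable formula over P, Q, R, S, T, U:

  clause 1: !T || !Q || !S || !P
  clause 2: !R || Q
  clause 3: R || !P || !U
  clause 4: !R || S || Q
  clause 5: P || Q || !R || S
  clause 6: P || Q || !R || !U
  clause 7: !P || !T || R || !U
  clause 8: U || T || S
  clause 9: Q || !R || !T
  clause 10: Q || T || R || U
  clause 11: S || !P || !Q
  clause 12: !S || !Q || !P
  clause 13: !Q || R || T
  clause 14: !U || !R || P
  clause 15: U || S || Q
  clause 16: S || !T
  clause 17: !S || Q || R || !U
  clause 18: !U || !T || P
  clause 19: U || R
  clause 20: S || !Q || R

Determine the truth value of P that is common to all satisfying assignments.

Suppose P = true.
Try R = false.
From the singleton clause (!U), U = false.
Now (U) is unsatisfied and unit — conflict.
So R must be the other value — set R = true.
From the singleton clause (Q), Q = true.
From the singleton clause (S), S = true.
Now (!S) is unsatisfied and unit — conflict.
Neither R = true nor R = false works.
So every satisfying assignment has P = False.

False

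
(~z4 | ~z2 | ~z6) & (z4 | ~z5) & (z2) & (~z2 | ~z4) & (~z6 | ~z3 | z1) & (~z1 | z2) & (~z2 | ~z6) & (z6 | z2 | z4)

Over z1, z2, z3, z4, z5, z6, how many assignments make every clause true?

There are 2^6 = 64 truth assignments over (z1, z2, z3, z4, z5, z6).
Split on z1. With z1 = 1, the clauses containing z1 are satisfied and ~z1 drops from the rest; 2 of the 2^5 = 32 assignments to the other variables satisfy what remains.
With z1 = 0, by the same count on the reduced clause set, 2 assignments work.
Total: 2 + 2 = 4.

4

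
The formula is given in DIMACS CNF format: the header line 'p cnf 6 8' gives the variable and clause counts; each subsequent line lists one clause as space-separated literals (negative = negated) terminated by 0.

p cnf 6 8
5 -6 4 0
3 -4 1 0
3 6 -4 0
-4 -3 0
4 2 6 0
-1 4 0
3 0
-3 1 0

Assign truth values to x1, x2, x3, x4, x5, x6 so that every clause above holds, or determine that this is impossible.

UNSATISFIABLE

(x3) alone gives x3 = True.
(¬x4) alone gives x4 = False.
(¬x1) alone gives x1 = False.
That conflicts with the unit clause (x1).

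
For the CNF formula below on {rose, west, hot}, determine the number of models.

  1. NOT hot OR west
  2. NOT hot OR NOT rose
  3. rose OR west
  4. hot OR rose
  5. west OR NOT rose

2

There are 2^3 = 8 truth assignments over (rose, west, hot).
Check each against the 5 clauses (columns in the order rose, west, hot):
  F F F  ✗ fails (rose OR west)
  F F T  ✗ fails (NOT hot OR west)
  F T F  ✗ fails (hot OR rose)
  F T T  ✓ satisfies all
  T F F  ✗ fails (west OR NOT rose)
  T F T  ✗ fails (NOT hot OR west)
  T T F  ✓ satisfies all
  T T T  ✗ fails (NOT hot OR NOT rose)
2 of the 8 rows are models.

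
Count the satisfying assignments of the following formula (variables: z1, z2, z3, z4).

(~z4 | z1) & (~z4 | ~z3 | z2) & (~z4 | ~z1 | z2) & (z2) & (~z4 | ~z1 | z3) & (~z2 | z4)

1

There are 2^4 = 16 truth assignments over (z1, z2, z3, z4).
Split on z4. With z4 = 1, the clauses containing z4 are satisfied and ~z4 drops from the rest; 1 of the 2^3 = 8 assignments to the other variables satisfy what remains.
With z4 = 0, by the same count on the reduced clause set, 0 assignments work.
(One model: z1=T, z2=T, z3=T, z4=T.)
Total: 1 + 0 = 1.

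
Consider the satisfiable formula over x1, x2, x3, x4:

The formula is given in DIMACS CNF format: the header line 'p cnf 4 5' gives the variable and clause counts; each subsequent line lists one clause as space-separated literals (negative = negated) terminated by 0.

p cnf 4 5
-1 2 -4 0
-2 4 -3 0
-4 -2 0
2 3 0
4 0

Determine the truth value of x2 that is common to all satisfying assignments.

False

Suppose x2 = True.
The clause (¬x4) is unit, so x4 = False.
That conflicts with the unit clause (x4).
So every satisfying assignment has x2 = False.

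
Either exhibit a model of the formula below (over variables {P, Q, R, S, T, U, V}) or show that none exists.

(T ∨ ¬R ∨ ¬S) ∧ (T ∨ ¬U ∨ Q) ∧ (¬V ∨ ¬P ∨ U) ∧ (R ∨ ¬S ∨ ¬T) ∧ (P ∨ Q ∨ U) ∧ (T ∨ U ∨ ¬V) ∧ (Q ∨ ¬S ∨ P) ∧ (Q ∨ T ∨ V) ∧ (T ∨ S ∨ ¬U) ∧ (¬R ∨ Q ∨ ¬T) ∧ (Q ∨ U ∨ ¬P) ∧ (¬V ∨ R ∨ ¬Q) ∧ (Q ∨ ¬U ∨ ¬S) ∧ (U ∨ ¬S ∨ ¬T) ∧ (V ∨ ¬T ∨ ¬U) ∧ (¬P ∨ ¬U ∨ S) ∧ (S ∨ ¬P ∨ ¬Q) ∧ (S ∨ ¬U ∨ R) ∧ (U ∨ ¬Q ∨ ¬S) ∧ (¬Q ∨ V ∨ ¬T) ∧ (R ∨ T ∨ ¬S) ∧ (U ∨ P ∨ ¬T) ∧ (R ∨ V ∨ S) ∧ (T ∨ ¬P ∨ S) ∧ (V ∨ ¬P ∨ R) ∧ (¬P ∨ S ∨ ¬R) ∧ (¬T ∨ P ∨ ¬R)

Case T = False:
Case R = True:
(¬S) alone gives S = False.
(¬U) alone gives U = False.
(¬V) alone gives V = False.
(Q) alone gives Q = True.
(¬P) alone gives P = False.
Every clause now holds.

P: False, Q: True, R: True, S: False, T: False, U: False, V: False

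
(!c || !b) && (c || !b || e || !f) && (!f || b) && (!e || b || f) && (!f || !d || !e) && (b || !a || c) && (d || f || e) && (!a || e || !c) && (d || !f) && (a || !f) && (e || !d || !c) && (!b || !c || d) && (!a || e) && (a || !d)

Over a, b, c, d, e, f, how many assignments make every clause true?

3

There are 2^6 = 64 truth assignments over (a, b, c, d, e, f).
Split on a. With a = true, the clauses containing a are satisfied and !a drops from the rest; 2 of the 2^5 = 32 assignments to the other variables satisfy what remains.
With a = false, by the same count on the reduced clause set, 1 assignment works.
(One model: a=F, b=T, c=F, d=F, e=T, f=F.)
Total: 2 + 1 = 3.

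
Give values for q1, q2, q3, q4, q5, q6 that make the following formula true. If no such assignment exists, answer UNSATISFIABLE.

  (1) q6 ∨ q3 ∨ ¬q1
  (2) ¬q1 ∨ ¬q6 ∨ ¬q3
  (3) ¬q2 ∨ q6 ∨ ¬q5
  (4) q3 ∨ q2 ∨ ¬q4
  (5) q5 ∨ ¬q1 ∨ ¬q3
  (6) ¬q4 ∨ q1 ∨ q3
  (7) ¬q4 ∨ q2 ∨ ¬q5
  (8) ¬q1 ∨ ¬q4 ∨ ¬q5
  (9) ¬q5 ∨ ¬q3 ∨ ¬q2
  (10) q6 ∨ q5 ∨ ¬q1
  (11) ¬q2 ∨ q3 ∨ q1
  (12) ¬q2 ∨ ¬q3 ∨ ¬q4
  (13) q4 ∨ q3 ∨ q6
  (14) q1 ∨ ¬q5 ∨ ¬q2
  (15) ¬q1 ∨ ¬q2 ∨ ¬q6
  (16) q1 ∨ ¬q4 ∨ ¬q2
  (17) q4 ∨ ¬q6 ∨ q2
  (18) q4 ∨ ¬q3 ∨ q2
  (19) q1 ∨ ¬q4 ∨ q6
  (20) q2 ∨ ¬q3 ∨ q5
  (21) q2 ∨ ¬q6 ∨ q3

Try q6 = False.
Try q3 = True.
Try q2 = True.
The clause (¬q5) is unit, so q5 = False.
The clause (¬q1) is unit, so q1 = False.
The clause (¬q4) is unit, so q4 = False.
This assignment satisfies each clause.

q1=False; q2=True; q3=True; q4=False; q5=False; q6=False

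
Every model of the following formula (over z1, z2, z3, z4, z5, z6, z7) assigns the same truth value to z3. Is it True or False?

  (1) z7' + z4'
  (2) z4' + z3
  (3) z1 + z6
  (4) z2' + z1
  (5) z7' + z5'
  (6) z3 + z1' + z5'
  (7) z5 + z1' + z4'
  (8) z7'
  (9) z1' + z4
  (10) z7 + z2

True

Suppose z3 = 0.
The clause (z4') is unit, so z4 = 0.
The clause (z7') is unit, so z7 = 0.
The clause (z1') is unit, so z1 = 0.
The clause (z6) is unit, so z6 = 1.
The clause (z2') is unit, so z2 = 0.
But (z2) is also a unit clause — contradiction.
So every satisfying assignment has z3 = True.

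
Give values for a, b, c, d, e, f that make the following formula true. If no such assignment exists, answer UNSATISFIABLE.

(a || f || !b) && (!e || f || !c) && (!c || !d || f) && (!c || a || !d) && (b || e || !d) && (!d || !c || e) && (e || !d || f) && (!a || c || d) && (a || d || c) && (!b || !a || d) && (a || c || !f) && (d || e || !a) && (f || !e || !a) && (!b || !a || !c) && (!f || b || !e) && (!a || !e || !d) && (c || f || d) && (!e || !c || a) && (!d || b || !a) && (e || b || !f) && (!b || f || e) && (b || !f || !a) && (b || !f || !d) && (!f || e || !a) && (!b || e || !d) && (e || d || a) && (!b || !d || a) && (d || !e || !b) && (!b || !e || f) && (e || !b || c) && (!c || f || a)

Case a = false:
Case f = false:
Unit clause (!b) forces b = false.
Unit clause (!c) forces c = false.
Unit clause (d) forces d = true.
Unit clause (e) forces e = true.
All clauses are satisfied.

a: false,  b: false,  c: false,  d: true,  e: true,  f: false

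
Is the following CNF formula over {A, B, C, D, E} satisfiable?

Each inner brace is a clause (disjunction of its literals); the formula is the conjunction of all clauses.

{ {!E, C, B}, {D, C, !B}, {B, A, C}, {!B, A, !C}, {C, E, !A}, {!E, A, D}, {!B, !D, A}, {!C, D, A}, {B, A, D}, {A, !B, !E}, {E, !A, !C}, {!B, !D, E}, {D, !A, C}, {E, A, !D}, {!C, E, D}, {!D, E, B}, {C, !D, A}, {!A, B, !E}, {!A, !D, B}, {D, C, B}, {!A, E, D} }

Yes

Try E = true.
Try C = true.
Try B = true.
From the singleton clause (A), A = true.
No clause remains; D is free.
A satisfying assignment: A: true; B: true; C: true; D: false; E: true.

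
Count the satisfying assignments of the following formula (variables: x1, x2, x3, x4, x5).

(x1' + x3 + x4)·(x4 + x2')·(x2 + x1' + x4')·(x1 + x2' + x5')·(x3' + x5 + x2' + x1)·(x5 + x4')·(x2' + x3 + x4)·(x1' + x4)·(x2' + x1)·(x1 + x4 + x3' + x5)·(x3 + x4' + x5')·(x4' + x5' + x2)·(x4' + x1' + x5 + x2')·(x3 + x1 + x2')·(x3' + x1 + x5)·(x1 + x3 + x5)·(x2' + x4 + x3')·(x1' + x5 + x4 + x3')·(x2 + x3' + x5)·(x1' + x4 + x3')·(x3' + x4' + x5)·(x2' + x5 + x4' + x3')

3

There are 2^5 = 32 truth assignments over (x1, x2, x3, x4, x5).
Split on x2. With x2 = 1, the clauses containing x2 are satisfied and x2' drops from the rest; 1 of the 2^4 = 16 assignments to the other variables satisfy what remains.
With x2 = 0, by the same count on the reduced clause set, 2 assignments work.
(One model: x1=F, x2=F, x3=F, x4=F, x5=T.)
Total: 1 + 2 = 3.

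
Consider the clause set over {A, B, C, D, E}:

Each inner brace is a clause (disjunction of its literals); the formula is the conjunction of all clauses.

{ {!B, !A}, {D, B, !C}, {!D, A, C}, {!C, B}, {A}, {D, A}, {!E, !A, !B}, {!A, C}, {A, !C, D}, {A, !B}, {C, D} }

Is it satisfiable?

The clause (A) is unit, so A = true.
The clause (!B) is unit, so B = false.
The clause (!C) is unit, so C = false.
That conflicts with the unit clause (C).
No assignment satisfies every clause.

No, unsatisfiable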